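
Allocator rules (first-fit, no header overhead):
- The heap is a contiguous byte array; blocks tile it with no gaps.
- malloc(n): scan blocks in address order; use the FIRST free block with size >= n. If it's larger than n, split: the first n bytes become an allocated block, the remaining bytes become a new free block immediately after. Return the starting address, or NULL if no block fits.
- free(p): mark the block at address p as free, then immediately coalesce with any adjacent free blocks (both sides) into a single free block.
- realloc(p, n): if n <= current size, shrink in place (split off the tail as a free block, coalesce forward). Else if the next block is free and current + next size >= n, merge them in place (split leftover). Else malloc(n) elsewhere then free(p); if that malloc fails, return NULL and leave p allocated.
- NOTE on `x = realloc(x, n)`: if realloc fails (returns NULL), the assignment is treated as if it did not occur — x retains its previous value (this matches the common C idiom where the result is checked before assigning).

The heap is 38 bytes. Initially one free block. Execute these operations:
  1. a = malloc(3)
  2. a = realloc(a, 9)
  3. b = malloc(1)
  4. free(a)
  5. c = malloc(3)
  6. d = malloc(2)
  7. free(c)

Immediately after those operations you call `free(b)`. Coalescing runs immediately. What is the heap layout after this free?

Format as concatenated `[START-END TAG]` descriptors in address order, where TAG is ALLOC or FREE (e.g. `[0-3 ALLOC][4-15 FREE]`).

Answer: [0-2 FREE][3-4 ALLOC][5-37 FREE]

Derivation:
Op 1: a = malloc(3) -> a = 0; heap: [0-2 ALLOC][3-37 FREE]
Op 2: a = realloc(a, 9) -> a = 0; heap: [0-8 ALLOC][9-37 FREE]
Op 3: b = malloc(1) -> b = 9; heap: [0-8 ALLOC][9-9 ALLOC][10-37 FREE]
Op 4: free(a) -> (freed a); heap: [0-8 FREE][9-9 ALLOC][10-37 FREE]
Op 5: c = malloc(3) -> c = 0; heap: [0-2 ALLOC][3-8 FREE][9-9 ALLOC][10-37 FREE]
Op 6: d = malloc(2) -> d = 3; heap: [0-2 ALLOC][3-4 ALLOC][5-8 FREE][9-9 ALLOC][10-37 FREE]
Op 7: free(c) -> (freed c); heap: [0-2 FREE][3-4 ALLOC][5-8 FREE][9-9 ALLOC][10-37 FREE]
free(b): b = 9 -> block [9-9 ALLOC]; mark free, coalesce with adjacent free neighbors -> [0-2 FREE][3-4 ALLOC][5-37 FREE]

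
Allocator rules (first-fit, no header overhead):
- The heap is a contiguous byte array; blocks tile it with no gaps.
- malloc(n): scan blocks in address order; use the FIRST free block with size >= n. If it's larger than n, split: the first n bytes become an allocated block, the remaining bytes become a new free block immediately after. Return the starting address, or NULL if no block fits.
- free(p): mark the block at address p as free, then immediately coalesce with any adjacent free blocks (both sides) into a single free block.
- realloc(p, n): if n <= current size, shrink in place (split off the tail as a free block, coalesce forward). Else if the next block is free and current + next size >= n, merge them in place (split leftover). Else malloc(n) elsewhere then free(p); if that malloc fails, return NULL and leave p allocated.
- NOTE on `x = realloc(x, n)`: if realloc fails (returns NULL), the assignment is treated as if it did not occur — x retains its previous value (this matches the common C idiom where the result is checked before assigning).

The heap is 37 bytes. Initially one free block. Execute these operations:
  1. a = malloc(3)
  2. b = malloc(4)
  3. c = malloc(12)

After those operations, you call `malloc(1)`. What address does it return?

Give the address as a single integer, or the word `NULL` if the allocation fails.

Op 1: a = malloc(3) -> a = 0; heap: [0-2 ALLOC][3-36 FREE]
Op 2: b = malloc(4) -> b = 3; heap: [0-2 ALLOC][3-6 ALLOC][7-36 FREE]
Op 3: c = malloc(12) -> c = 7; heap: [0-2 ALLOC][3-6 ALLOC][7-18 ALLOC][19-36 FREE]
malloc(1): first-fit scan over [0-2 ALLOC][3-6 ALLOC][7-18 ALLOC][19-36 FREE] -> 19

Answer: 19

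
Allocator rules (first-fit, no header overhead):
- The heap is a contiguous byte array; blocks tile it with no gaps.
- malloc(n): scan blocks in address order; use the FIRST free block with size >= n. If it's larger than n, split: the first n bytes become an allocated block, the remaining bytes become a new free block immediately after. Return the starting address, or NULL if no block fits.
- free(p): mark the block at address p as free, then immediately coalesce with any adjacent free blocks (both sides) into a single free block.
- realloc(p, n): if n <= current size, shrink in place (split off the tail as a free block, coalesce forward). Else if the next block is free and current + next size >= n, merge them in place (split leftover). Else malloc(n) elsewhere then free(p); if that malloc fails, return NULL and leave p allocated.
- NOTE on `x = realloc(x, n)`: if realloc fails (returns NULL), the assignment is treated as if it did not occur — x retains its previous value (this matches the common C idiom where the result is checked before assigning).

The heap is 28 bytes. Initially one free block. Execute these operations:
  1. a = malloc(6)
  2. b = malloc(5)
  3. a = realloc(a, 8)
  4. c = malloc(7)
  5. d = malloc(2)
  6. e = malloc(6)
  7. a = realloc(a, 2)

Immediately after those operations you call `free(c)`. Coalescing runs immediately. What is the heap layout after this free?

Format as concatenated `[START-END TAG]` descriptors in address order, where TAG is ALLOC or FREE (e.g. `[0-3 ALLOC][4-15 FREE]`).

Op 1: a = malloc(6) -> a = 0; heap: [0-5 ALLOC][6-27 FREE]
Op 2: b = malloc(5) -> b = 6; heap: [0-5 ALLOC][6-10 ALLOC][11-27 FREE]
Op 3: a = realloc(a, 8) -> a = 11; heap: [0-5 FREE][6-10 ALLOC][11-18 ALLOC][19-27 FREE]
Op 4: c = malloc(7) -> c = 19; heap: [0-5 FREE][6-10 ALLOC][11-18 ALLOC][19-25 ALLOC][26-27 FREE]
Op 5: d = malloc(2) -> d = 0; heap: [0-1 ALLOC][2-5 FREE][6-10 ALLOC][11-18 ALLOC][19-25 ALLOC][26-27 FREE]
Op 6: e = malloc(6) -> e = NULL; heap: [0-1 ALLOC][2-5 FREE][6-10 ALLOC][11-18 ALLOC][19-25 ALLOC][26-27 FREE]
Op 7: a = realloc(a, 2) -> a = 11; heap: [0-1 ALLOC][2-5 FREE][6-10 ALLOC][11-12 ALLOC][13-18 FREE][19-25 ALLOC][26-27 FREE]
free(c): c = 19 -> block [19-25 ALLOC]; mark free, coalesce with adjacent free neighbors -> [0-1 ALLOC][2-5 FREE][6-10 ALLOC][11-12 ALLOC][13-27 FREE]

Answer: [0-1 ALLOC][2-5 FREE][6-10 ALLOC][11-12 ALLOC][13-27 FREE]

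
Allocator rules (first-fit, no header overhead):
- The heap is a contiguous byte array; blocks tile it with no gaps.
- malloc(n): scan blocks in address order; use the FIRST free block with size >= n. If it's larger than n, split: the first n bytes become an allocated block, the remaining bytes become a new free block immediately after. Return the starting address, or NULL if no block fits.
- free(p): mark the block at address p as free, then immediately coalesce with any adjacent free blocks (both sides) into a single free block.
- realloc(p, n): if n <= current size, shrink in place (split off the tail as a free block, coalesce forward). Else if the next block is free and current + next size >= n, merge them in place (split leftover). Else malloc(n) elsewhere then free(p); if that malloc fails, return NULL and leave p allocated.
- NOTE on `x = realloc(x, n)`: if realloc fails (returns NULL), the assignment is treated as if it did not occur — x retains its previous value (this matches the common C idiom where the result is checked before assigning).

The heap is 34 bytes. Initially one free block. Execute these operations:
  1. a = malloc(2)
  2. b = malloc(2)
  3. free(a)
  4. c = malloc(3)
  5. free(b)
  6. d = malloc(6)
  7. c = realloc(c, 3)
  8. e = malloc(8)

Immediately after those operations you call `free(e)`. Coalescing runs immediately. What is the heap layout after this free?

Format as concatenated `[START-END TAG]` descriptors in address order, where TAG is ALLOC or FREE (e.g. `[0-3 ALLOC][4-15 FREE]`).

Op 1: a = malloc(2) -> a = 0; heap: [0-1 ALLOC][2-33 FREE]
Op 2: b = malloc(2) -> b = 2; heap: [0-1 ALLOC][2-3 ALLOC][4-33 FREE]
Op 3: free(a) -> (freed a); heap: [0-1 FREE][2-3 ALLOC][4-33 FREE]
Op 4: c = malloc(3) -> c = 4; heap: [0-1 FREE][2-3 ALLOC][4-6 ALLOC][7-33 FREE]
Op 5: free(b) -> (freed b); heap: [0-3 FREE][4-6 ALLOC][7-33 FREE]
Op 6: d = malloc(6) -> d = 7; heap: [0-3 FREE][4-6 ALLOC][7-12 ALLOC][13-33 FREE]
Op 7: c = realloc(c, 3) -> c = 4; heap: [0-3 FREE][4-6 ALLOC][7-12 ALLOC][13-33 FREE]
Op 8: e = malloc(8) -> e = 13; heap: [0-3 FREE][4-6 ALLOC][7-12 ALLOC][13-20 ALLOC][21-33 FREE]
free(e): e = 13 -> block [13-20 ALLOC]; mark free, coalesce with adjacent free neighbors -> [0-3 FREE][4-6 ALLOC][7-12 ALLOC][13-33 FREE]

Answer: [0-3 FREE][4-6 ALLOC][7-12 ALLOC][13-33 FREE]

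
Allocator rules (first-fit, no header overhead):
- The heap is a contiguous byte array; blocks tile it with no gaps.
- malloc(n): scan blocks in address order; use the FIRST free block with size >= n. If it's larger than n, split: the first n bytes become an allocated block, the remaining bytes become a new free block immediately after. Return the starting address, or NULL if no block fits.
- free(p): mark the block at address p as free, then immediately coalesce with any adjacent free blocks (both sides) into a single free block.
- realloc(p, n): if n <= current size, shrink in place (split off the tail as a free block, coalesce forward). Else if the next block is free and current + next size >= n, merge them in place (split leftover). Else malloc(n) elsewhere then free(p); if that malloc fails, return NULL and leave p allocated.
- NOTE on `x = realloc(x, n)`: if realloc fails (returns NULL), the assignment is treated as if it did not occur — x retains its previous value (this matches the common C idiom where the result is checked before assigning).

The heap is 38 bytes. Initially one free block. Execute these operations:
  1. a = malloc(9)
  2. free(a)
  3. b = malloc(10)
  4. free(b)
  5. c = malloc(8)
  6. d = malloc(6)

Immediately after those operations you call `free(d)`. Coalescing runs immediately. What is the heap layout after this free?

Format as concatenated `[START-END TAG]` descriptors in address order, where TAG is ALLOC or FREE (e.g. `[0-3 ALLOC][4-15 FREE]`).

Answer: [0-7 ALLOC][8-37 FREE]

Derivation:
Op 1: a = malloc(9) -> a = 0; heap: [0-8 ALLOC][9-37 FREE]
Op 2: free(a) -> (freed a); heap: [0-37 FREE]
Op 3: b = malloc(10) -> b = 0; heap: [0-9 ALLOC][10-37 FREE]
Op 4: free(b) -> (freed b); heap: [0-37 FREE]
Op 5: c = malloc(8) -> c = 0; heap: [0-7 ALLOC][8-37 FREE]
Op 6: d = malloc(6) -> d = 8; heap: [0-7 ALLOC][8-13 ALLOC][14-37 FREE]
free(d): d = 8 -> block [8-13 ALLOC]; mark free, coalesce with adjacent free neighbors -> [0-7 ALLOC][8-37 FREE]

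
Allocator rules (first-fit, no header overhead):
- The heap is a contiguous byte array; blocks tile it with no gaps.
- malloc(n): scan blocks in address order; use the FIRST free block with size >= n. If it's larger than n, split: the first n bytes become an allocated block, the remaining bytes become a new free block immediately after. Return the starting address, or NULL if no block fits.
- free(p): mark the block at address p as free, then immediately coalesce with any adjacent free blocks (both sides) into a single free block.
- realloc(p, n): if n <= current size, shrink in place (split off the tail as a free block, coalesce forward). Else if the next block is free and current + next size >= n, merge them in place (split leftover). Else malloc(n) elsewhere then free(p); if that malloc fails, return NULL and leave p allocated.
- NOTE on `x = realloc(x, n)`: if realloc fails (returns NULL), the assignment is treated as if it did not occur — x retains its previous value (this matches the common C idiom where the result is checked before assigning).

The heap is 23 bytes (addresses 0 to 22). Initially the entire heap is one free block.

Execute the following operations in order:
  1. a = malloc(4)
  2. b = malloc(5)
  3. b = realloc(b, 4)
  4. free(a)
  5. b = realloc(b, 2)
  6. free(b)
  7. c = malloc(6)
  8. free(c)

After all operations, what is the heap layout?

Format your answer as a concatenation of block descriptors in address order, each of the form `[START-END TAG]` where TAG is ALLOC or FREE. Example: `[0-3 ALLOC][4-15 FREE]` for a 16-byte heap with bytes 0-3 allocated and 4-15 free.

Answer: [0-22 FREE]

Derivation:
Op 1: a = malloc(4) -> a = 0; heap: [0-3 ALLOC][4-22 FREE]
Op 2: b = malloc(5) -> b = 4; heap: [0-3 ALLOC][4-8 ALLOC][9-22 FREE]
Op 3: b = realloc(b, 4) -> b = 4; heap: [0-3 ALLOC][4-7 ALLOC][8-22 FREE]
Op 4: free(a) -> (freed a); heap: [0-3 FREE][4-7 ALLOC][8-22 FREE]
Op 5: b = realloc(b, 2) -> b = 4; heap: [0-3 FREE][4-5 ALLOC][6-22 FREE]
Op 6: free(b) -> (freed b); heap: [0-22 FREE]
Op 7: c = malloc(6) -> c = 0; heap: [0-5 ALLOC][6-22 FREE]
Op 8: free(c) -> (freed c); heap: [0-22 FREE]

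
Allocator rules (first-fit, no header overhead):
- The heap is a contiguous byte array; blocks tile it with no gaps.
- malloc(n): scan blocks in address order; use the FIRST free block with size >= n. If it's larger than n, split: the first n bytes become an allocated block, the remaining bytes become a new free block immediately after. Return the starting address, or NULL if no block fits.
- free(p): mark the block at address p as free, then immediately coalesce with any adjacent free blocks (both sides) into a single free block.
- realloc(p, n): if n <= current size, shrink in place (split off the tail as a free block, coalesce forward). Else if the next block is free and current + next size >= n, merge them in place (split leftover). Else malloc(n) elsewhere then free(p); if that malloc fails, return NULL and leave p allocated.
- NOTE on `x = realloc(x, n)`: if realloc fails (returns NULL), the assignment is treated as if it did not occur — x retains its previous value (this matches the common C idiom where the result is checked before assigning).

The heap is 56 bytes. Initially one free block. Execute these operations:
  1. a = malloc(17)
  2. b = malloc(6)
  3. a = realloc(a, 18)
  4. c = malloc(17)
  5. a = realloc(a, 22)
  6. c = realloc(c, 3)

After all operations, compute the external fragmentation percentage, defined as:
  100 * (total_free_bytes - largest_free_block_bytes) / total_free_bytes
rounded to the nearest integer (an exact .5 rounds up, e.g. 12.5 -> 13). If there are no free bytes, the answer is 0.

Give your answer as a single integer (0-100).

Answer: 44

Derivation:
Op 1: a = malloc(17) -> a = 0; heap: [0-16 ALLOC][17-55 FREE]
Op 2: b = malloc(6) -> b = 17; heap: [0-16 ALLOC][17-22 ALLOC][23-55 FREE]
Op 3: a = realloc(a, 18) -> a = 23; heap: [0-16 FREE][17-22 ALLOC][23-40 ALLOC][41-55 FREE]
Op 4: c = malloc(17) -> c = 0; heap: [0-16 ALLOC][17-22 ALLOC][23-40 ALLOC][41-55 FREE]
Op 5: a = realloc(a, 22) -> a = 23; heap: [0-16 ALLOC][17-22 ALLOC][23-44 ALLOC][45-55 FREE]
Op 6: c = realloc(c, 3) -> c = 0; heap: [0-2 ALLOC][3-16 FREE][17-22 ALLOC][23-44 ALLOC][45-55 FREE]
Free blocks: [14 11] total_free=25 largest=14 -> 100*(25-14)/25 = 1100/25 = 44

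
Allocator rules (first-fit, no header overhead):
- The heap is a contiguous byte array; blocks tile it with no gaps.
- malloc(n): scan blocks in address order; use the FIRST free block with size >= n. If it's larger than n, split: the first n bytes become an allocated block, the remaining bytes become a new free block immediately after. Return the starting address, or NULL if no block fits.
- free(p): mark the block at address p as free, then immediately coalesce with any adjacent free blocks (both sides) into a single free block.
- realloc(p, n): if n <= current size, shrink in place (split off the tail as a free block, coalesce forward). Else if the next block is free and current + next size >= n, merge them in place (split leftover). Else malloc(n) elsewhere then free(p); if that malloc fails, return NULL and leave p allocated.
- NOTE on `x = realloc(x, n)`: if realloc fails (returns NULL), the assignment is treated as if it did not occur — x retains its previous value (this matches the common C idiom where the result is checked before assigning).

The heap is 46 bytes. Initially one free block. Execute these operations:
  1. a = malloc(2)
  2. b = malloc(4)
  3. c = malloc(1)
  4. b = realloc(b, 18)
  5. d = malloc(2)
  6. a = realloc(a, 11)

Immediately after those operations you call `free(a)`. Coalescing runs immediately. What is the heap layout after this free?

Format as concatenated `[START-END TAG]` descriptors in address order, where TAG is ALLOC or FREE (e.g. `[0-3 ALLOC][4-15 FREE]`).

Answer: [0-1 FREE][2-3 ALLOC][4-5 FREE][6-6 ALLOC][7-24 ALLOC][25-45 FREE]

Derivation:
Op 1: a = malloc(2) -> a = 0; heap: [0-1 ALLOC][2-45 FREE]
Op 2: b = malloc(4) -> b = 2; heap: [0-1 ALLOC][2-5 ALLOC][6-45 FREE]
Op 3: c = malloc(1) -> c = 6; heap: [0-1 ALLOC][2-5 ALLOC][6-6 ALLOC][7-45 FREE]
Op 4: b = realloc(b, 18) -> b = 7; heap: [0-1 ALLOC][2-5 FREE][6-6 ALLOC][7-24 ALLOC][25-45 FREE]
Op 5: d = malloc(2) -> d = 2; heap: [0-1 ALLOC][2-3 ALLOC][4-5 FREE][6-6 ALLOC][7-24 ALLOC][25-45 FREE]
Op 6: a = realloc(a, 11) -> a = 25; heap: [0-1 FREE][2-3 ALLOC][4-5 FREE][6-6 ALLOC][7-24 ALLOC][25-35 ALLOC][36-45 FREE]
free(a): a = 25 -> block [25-35 ALLOC]; mark free, coalesce with adjacent free neighbors -> [0-1 FREE][2-3 ALLOC][4-5 FREE][6-6 ALLOC][7-24 ALLOC][25-45 FREE]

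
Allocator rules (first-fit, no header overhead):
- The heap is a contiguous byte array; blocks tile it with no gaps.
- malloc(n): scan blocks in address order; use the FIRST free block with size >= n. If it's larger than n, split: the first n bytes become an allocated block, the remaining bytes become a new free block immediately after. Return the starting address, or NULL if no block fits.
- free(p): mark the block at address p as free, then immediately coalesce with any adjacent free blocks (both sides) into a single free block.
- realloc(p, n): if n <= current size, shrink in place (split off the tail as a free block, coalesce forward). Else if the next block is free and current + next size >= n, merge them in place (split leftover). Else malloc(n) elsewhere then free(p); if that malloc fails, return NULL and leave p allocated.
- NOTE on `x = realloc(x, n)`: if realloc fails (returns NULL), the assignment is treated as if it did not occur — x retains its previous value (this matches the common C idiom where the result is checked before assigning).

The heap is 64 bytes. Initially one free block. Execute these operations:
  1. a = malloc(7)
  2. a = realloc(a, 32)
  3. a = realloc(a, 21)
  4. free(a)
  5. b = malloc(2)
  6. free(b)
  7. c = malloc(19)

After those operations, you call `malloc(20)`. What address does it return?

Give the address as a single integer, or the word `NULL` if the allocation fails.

Op 1: a = malloc(7) -> a = 0; heap: [0-6 ALLOC][7-63 FREE]
Op 2: a = realloc(a, 32) -> a = 0; heap: [0-31 ALLOC][32-63 FREE]
Op 3: a = realloc(a, 21) -> a = 0; heap: [0-20 ALLOC][21-63 FREE]
Op 4: free(a) -> (freed a); heap: [0-63 FREE]
Op 5: b = malloc(2) -> b = 0; heap: [0-1 ALLOC][2-63 FREE]
Op 6: free(b) -> (freed b); heap: [0-63 FREE]
Op 7: c = malloc(19) -> c = 0; heap: [0-18 ALLOC][19-63 FREE]
malloc(20): first-fit scan over [0-18 ALLOC][19-63 FREE] -> 19

Answer: 19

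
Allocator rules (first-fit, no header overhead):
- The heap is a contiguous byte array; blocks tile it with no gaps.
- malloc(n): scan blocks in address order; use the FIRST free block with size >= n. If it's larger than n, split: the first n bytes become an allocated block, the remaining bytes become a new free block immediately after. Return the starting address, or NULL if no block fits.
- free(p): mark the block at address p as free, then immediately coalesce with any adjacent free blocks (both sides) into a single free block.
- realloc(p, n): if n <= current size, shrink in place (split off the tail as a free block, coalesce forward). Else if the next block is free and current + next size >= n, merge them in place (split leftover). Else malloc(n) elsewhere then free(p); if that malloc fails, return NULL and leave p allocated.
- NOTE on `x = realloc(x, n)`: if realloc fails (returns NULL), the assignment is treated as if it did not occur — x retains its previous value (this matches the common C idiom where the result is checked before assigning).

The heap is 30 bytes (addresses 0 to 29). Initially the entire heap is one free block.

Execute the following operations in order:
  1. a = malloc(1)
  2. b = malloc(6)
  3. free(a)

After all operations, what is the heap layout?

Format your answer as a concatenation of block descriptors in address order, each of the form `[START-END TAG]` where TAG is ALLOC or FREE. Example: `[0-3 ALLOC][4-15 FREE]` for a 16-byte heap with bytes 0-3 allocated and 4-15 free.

Answer: [0-0 FREE][1-6 ALLOC][7-29 FREE]

Derivation:
Op 1: a = malloc(1) -> a = 0; heap: [0-0 ALLOC][1-29 FREE]
Op 2: b = malloc(6) -> b = 1; heap: [0-0 ALLOC][1-6 ALLOC][7-29 FREE]
Op 3: free(a) -> (freed a); heap: [0-0 FREE][1-6 ALLOC][7-29 FREE]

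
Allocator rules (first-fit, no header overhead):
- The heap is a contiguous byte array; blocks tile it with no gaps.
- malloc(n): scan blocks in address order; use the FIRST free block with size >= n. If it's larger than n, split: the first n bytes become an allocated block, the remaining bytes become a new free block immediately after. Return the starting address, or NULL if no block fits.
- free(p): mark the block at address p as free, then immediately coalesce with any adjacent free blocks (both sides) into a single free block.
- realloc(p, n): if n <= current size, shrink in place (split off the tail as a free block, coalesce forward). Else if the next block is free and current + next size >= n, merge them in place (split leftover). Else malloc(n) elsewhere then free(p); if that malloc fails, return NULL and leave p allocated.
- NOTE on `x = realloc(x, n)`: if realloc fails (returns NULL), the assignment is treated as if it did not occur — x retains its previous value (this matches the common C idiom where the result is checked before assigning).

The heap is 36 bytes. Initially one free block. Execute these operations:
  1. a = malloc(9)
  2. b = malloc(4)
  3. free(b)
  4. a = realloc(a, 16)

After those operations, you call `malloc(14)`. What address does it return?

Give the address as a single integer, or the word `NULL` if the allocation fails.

Op 1: a = malloc(9) -> a = 0; heap: [0-8 ALLOC][9-35 FREE]
Op 2: b = malloc(4) -> b = 9; heap: [0-8 ALLOC][9-12 ALLOC][13-35 FREE]
Op 3: free(b) -> (freed b); heap: [0-8 ALLOC][9-35 FREE]
Op 4: a = realloc(a, 16) -> a = 0; heap: [0-15 ALLOC][16-35 FREE]
malloc(14): first-fit scan over [0-15 ALLOC][16-35 FREE] -> 16

Answer: 16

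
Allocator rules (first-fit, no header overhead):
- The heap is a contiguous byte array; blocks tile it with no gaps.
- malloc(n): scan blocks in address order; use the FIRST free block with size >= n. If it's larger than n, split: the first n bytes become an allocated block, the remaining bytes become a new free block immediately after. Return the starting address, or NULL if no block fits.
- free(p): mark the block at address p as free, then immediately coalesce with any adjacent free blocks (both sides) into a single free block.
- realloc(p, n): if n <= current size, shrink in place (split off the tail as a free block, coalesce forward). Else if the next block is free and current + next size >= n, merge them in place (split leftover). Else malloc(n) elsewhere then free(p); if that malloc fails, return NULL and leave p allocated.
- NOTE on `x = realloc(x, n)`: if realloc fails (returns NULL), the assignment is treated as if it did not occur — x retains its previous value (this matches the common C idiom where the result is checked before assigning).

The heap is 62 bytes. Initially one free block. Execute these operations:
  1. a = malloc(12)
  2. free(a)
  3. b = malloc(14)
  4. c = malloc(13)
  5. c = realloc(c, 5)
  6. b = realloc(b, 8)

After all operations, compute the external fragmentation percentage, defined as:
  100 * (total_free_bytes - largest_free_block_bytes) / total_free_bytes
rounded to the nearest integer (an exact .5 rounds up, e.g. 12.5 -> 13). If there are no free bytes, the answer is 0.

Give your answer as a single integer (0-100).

Answer: 12

Derivation:
Op 1: a = malloc(12) -> a = 0; heap: [0-11 ALLOC][12-61 FREE]
Op 2: free(a) -> (freed a); heap: [0-61 FREE]
Op 3: b = malloc(14) -> b = 0; heap: [0-13 ALLOC][14-61 FREE]
Op 4: c = malloc(13) -> c = 14; heap: [0-13 ALLOC][14-26 ALLOC][27-61 FREE]
Op 5: c = realloc(c, 5) -> c = 14; heap: [0-13 ALLOC][14-18 ALLOC][19-61 FREE]
Op 6: b = realloc(b, 8) -> b = 0; heap: [0-7 ALLOC][8-13 FREE][14-18 ALLOC][19-61 FREE]
Free blocks: [6 43] total_free=49 largest=43 -> 100*(49-43)/49 = 600/49 ≈ 12.245 -> rounds to 12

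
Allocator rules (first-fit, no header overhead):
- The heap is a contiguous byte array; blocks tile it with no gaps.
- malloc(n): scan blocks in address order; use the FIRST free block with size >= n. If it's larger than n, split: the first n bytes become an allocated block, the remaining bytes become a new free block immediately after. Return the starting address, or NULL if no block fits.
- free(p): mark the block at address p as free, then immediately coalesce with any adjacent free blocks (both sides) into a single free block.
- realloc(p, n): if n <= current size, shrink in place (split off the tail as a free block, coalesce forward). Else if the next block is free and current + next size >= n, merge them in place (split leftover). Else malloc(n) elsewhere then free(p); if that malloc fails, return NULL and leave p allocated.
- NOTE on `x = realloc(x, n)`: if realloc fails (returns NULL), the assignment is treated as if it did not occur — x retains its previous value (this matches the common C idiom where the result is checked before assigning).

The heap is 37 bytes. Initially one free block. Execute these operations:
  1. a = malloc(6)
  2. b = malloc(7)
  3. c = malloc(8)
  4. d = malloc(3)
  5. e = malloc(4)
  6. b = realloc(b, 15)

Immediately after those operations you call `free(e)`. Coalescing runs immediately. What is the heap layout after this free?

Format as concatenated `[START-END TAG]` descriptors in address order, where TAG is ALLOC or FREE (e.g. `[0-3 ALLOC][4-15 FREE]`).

Op 1: a = malloc(6) -> a = 0; heap: [0-5 ALLOC][6-36 FREE]
Op 2: b = malloc(7) -> b = 6; heap: [0-5 ALLOC][6-12 ALLOC][13-36 FREE]
Op 3: c = malloc(8) -> c = 13; heap: [0-5 ALLOC][6-12 ALLOC][13-20 ALLOC][21-36 FREE]
Op 4: d = malloc(3) -> d = 21; heap: [0-5 ALLOC][6-12 ALLOC][13-20 ALLOC][21-23 ALLOC][24-36 FREE]
Op 5: e = malloc(4) -> e = 24; heap: [0-5 ALLOC][6-12 ALLOC][13-20 ALLOC][21-23 ALLOC][24-27 ALLOC][28-36 FREE]
Op 6: b = realloc(b, 15) -> NULL (b unchanged); heap: [0-5 ALLOC][6-12 ALLOC][13-20 ALLOC][21-23 ALLOC][24-27 ALLOC][28-36 FREE]
free(e): e = 24 -> block [24-27 ALLOC]; mark free, coalesce with adjacent free neighbors -> [0-5 ALLOC][6-12 ALLOC][13-20 ALLOC][21-23 ALLOC][24-36 FREE]

Answer: [0-5 ALLOC][6-12 ALLOC][13-20 ALLOC][21-23 ALLOC][24-36 FREE]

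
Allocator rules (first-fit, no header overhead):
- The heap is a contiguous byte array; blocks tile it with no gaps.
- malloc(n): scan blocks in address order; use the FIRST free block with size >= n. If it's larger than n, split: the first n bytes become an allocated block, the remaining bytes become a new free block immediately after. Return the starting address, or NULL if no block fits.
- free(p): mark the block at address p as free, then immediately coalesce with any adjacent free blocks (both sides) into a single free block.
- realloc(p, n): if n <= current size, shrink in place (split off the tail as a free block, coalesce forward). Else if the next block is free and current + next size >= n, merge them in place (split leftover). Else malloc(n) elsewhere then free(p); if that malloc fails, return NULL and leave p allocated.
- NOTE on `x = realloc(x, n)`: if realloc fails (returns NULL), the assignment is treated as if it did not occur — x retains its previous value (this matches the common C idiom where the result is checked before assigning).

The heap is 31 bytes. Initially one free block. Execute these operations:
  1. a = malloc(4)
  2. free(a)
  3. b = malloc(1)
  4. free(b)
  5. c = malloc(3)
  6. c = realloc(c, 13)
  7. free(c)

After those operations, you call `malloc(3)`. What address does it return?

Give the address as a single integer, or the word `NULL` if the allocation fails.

Op 1: a = malloc(4) -> a = 0; heap: [0-3 ALLOC][4-30 FREE]
Op 2: free(a) -> (freed a); heap: [0-30 FREE]
Op 3: b = malloc(1) -> b = 0; heap: [0-0 ALLOC][1-30 FREE]
Op 4: free(b) -> (freed b); heap: [0-30 FREE]
Op 5: c = malloc(3) -> c = 0; heap: [0-2 ALLOC][3-30 FREE]
Op 6: c = realloc(c, 13) -> c = 0; heap: [0-12 ALLOC][13-30 FREE]
Op 7: free(c) -> (freed c); heap: [0-30 FREE]
malloc(3): first-fit scan over [0-30 FREE] -> 0

Answer: 0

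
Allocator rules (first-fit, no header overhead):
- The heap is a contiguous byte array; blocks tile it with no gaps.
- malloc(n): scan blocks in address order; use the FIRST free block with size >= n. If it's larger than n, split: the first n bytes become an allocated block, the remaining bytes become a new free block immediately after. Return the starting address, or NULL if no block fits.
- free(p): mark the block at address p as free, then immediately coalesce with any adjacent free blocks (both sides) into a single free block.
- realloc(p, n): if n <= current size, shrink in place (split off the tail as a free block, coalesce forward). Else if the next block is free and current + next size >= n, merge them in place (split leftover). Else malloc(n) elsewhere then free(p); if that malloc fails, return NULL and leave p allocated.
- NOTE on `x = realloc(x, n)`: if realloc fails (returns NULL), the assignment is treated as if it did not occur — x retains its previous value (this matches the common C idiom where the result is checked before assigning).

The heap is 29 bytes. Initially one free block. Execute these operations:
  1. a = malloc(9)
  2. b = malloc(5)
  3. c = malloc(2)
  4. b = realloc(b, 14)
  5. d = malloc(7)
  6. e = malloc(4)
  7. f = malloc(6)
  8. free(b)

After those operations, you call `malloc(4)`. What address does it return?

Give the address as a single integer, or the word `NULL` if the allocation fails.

Answer: 9

Derivation:
Op 1: a = malloc(9) -> a = 0; heap: [0-8 ALLOC][9-28 FREE]
Op 2: b = malloc(5) -> b = 9; heap: [0-8 ALLOC][9-13 ALLOC][14-28 FREE]
Op 3: c = malloc(2) -> c = 14; heap: [0-8 ALLOC][9-13 ALLOC][14-15 ALLOC][16-28 FREE]
Op 4: b = realloc(b, 14) -> NULL (b unchanged); heap: [0-8 ALLOC][9-13 ALLOC][14-15 ALLOC][16-28 FREE]
Op 5: d = malloc(7) -> d = 16; heap: [0-8 ALLOC][9-13 ALLOC][14-15 ALLOC][16-22 ALLOC][23-28 FREE]
Op 6: e = malloc(4) -> e = 23; heap: [0-8 ALLOC][9-13 ALLOC][14-15 ALLOC][16-22 ALLOC][23-26 ALLOC][27-28 FREE]
Op 7: f = malloc(6) -> f = NULL; heap: [0-8 ALLOC][9-13 ALLOC][14-15 ALLOC][16-22 ALLOC][23-26 ALLOC][27-28 FREE]
Op 8: free(b) -> (freed b); heap: [0-8 ALLOC][9-13 FREE][14-15 ALLOC][16-22 ALLOC][23-26 ALLOC][27-28 FREE]
malloc(4): first-fit scan over [0-8 ALLOC][9-13 FREE][14-15 ALLOC][16-22 ALLOC][23-26 ALLOC][27-28 FREE] -> 9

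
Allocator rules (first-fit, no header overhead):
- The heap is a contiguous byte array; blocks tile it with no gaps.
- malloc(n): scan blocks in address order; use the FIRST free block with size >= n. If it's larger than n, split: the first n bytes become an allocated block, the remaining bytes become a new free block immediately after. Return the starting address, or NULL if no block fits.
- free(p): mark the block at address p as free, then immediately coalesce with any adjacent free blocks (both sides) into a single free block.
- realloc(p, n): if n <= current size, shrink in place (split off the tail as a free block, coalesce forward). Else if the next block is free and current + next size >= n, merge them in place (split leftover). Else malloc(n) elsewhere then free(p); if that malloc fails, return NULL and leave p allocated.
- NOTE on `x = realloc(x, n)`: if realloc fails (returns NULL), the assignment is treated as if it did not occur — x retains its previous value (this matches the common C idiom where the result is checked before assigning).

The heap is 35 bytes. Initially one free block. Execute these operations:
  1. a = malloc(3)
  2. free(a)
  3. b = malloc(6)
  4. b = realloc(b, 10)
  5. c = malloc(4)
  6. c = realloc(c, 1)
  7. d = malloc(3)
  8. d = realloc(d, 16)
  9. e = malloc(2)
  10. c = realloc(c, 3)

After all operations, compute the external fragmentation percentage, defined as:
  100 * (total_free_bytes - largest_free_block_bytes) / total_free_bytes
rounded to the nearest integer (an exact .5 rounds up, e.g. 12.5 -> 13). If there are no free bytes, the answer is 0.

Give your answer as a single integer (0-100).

Op 1: a = malloc(3) -> a = 0; heap: [0-2 ALLOC][3-34 FREE]
Op 2: free(a) -> (freed a); heap: [0-34 FREE]
Op 3: b = malloc(6) -> b = 0; heap: [0-5 ALLOC][6-34 FREE]
Op 4: b = realloc(b, 10) -> b = 0; heap: [0-9 ALLOC][10-34 FREE]
Op 5: c = malloc(4) -> c = 10; heap: [0-9 ALLOC][10-13 ALLOC][14-34 FREE]
Op 6: c = realloc(c, 1) -> c = 10; heap: [0-9 ALLOC][10-10 ALLOC][11-34 FREE]
Op 7: d = malloc(3) -> d = 11; heap: [0-9 ALLOC][10-10 ALLOC][11-13 ALLOC][14-34 FREE]
Op 8: d = realloc(d, 16) -> d = 11; heap: [0-9 ALLOC][10-10 ALLOC][11-26 ALLOC][27-34 FREE]
Op 9: e = malloc(2) -> e = 27; heap: [0-9 ALLOC][10-10 ALLOC][11-26 ALLOC][27-28 ALLOC][29-34 FREE]
Op 10: c = realloc(c, 3) -> c = 29; heap: [0-9 ALLOC][10-10 FREE][11-26 ALLOC][27-28 ALLOC][29-31 ALLOC][32-34 FREE]
Free blocks: [1 3] total_free=4 largest=3 -> 100*(4-3)/4 = 100/4 = 25

Answer: 25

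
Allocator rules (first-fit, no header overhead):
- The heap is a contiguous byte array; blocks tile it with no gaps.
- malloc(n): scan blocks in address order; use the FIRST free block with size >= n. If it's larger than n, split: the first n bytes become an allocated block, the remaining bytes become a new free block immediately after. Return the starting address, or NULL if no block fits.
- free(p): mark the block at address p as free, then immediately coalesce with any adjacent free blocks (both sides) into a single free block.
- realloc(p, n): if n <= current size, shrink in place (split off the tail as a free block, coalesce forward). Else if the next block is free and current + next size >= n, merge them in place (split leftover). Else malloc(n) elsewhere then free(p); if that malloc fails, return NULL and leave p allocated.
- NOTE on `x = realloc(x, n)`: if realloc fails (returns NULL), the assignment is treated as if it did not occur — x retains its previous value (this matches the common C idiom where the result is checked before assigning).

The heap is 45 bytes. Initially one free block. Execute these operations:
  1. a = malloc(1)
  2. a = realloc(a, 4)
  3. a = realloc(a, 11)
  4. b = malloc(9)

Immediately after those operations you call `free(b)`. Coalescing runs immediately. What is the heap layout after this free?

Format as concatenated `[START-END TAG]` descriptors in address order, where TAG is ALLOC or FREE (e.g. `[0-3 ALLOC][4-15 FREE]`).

Op 1: a = malloc(1) -> a = 0; heap: [0-0 ALLOC][1-44 FREE]
Op 2: a = realloc(a, 4) -> a = 0; heap: [0-3 ALLOC][4-44 FREE]
Op 3: a = realloc(a, 11) -> a = 0; heap: [0-10 ALLOC][11-44 FREE]
Op 4: b = malloc(9) -> b = 11; heap: [0-10 ALLOC][11-19 ALLOC][20-44 FREE]
free(b): b = 11 -> block [11-19 ALLOC]; mark free, coalesce with adjacent free neighbors -> [0-10 ALLOC][11-44 FREE]

Answer: [0-10 ALLOC][11-44 FREE]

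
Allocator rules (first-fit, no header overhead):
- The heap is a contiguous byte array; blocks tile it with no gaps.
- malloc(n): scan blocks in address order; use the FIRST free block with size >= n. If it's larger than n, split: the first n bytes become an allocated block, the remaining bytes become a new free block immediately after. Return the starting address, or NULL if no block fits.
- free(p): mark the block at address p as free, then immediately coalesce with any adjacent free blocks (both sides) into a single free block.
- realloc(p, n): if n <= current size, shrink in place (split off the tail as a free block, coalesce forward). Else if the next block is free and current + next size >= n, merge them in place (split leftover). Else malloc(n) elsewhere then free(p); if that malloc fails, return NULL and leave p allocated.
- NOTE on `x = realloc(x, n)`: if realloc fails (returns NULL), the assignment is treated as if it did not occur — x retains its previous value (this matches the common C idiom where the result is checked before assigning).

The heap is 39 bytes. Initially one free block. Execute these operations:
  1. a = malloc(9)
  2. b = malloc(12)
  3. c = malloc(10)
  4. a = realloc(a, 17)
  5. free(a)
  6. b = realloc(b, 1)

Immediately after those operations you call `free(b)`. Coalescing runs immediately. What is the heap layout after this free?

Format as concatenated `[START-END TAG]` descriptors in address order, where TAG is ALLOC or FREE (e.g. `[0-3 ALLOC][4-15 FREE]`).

Op 1: a = malloc(9) -> a = 0; heap: [0-8 ALLOC][9-38 FREE]
Op 2: b = malloc(12) -> b = 9; heap: [0-8 ALLOC][9-20 ALLOC][21-38 FREE]
Op 3: c = malloc(10) -> c = 21; heap: [0-8 ALLOC][9-20 ALLOC][21-30 ALLOC][31-38 FREE]
Op 4: a = realloc(a, 17) -> NULL (a unchanged); heap: [0-8 ALLOC][9-20 ALLOC][21-30 ALLOC][31-38 FREE]
Op 5: free(a) -> (freed a); heap: [0-8 FREE][9-20 ALLOC][21-30 ALLOC][31-38 FREE]
Op 6: b = realloc(b, 1) -> b = 9; heap: [0-8 FREE][9-9 ALLOC][10-20 FREE][21-30 ALLOC][31-38 FREE]
free(b): b = 9 -> block [9-9 ALLOC]; mark free, coalesce with adjacent free neighbors -> [0-20 FREE][21-30 ALLOC][31-38 FREE]

Answer: [0-20 FREE][21-30 ALLOC][31-38 FREE]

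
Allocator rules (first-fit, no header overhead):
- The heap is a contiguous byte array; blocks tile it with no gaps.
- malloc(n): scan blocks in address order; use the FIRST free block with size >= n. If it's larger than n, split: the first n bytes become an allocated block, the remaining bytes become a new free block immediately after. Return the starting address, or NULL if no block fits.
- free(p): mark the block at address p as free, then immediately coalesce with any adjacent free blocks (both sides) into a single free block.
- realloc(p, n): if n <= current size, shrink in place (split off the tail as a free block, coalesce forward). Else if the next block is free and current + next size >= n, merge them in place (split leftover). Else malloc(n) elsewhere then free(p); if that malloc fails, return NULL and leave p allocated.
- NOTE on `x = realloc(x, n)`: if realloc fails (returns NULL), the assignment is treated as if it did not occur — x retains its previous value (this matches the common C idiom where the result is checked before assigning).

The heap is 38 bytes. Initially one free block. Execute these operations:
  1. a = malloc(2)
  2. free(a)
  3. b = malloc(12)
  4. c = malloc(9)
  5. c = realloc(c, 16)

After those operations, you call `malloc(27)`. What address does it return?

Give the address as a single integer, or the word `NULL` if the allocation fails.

Answer: NULL

Derivation:
Op 1: a = malloc(2) -> a = 0; heap: [0-1 ALLOC][2-37 FREE]
Op 2: free(a) -> (freed a); heap: [0-37 FREE]
Op 3: b = malloc(12) -> b = 0; heap: [0-11 ALLOC][12-37 FREE]
Op 4: c = malloc(9) -> c = 12; heap: [0-11 ALLOC][12-20 ALLOC][21-37 FREE]
Op 5: c = realloc(c, 16) -> c = 12; heap: [0-11 ALLOC][12-27 ALLOC][28-37 FREE]
malloc(27): first-fit scan over [0-11 ALLOC][12-27 ALLOC][28-37 FREE] -> NULL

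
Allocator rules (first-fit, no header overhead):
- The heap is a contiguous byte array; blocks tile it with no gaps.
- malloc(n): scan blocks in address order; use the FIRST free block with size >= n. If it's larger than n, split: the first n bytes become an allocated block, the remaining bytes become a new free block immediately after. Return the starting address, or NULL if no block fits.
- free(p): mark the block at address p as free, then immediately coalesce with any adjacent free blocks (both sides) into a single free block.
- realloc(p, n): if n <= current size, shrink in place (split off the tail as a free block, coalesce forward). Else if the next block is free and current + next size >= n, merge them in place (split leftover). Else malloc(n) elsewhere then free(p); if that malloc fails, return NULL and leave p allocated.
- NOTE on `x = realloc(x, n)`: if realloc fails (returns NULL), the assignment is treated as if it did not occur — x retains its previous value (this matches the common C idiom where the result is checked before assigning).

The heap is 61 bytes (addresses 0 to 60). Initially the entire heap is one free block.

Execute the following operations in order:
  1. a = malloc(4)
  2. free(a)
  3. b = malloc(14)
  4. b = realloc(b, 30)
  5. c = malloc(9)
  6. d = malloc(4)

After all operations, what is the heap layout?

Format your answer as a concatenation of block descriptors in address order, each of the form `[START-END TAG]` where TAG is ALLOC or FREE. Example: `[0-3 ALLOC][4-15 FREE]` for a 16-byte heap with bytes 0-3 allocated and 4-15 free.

Answer: [0-29 ALLOC][30-38 ALLOC][39-42 ALLOC][43-60 FREE]

Derivation:
Op 1: a = malloc(4) -> a = 0; heap: [0-3 ALLOC][4-60 FREE]
Op 2: free(a) -> (freed a); heap: [0-60 FREE]
Op 3: b = malloc(14) -> b = 0; heap: [0-13 ALLOC][14-60 FREE]
Op 4: b = realloc(b, 30) -> b = 0; heap: [0-29 ALLOC][30-60 FREE]
Op 5: c = malloc(9) -> c = 30; heap: [0-29 ALLOC][30-38 ALLOC][39-60 FREE]
Op 6: d = malloc(4) -> d = 39; heap: [0-29 ALLOC][30-38 ALLOC][39-42 ALLOC][43-60 FREE]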